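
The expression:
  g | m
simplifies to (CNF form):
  g | m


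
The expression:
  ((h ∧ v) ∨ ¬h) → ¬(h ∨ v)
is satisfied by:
  {v: False}


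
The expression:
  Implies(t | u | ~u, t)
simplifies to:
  t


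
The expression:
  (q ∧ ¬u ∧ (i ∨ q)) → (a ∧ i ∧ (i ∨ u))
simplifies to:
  u ∨ (a ∧ i) ∨ ¬q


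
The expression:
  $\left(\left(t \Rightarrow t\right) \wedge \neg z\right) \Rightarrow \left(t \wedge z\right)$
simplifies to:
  $z$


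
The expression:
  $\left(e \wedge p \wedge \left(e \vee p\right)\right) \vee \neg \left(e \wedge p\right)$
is always true.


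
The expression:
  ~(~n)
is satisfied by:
  {n: True}


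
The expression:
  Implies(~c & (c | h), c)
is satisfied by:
  {c: True, h: False}
  {h: False, c: False}
  {h: True, c: True}


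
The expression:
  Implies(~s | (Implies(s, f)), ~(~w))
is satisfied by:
  {s: True, w: True, f: False}
  {w: True, f: False, s: False}
  {s: True, w: True, f: True}
  {w: True, f: True, s: False}
  {s: True, f: False, w: False}


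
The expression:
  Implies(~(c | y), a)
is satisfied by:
  {a: True, y: True, c: True}
  {a: True, y: True, c: False}
  {a: True, c: True, y: False}
  {a: True, c: False, y: False}
  {y: True, c: True, a: False}
  {y: True, c: False, a: False}
  {c: True, y: False, a: False}


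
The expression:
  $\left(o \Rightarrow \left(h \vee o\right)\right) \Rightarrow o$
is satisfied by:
  {o: True}


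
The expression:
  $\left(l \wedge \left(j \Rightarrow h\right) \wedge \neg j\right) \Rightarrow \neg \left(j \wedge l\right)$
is always true.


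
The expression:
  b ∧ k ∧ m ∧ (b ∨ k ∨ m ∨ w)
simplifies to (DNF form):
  b ∧ k ∧ m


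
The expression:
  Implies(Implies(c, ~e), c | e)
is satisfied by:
  {c: True, e: True}
  {c: True, e: False}
  {e: True, c: False}


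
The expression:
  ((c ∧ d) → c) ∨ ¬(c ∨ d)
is always true.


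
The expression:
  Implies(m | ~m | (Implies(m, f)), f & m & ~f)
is never true.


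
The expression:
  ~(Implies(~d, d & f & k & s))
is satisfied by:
  {d: False}


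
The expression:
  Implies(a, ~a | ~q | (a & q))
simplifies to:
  True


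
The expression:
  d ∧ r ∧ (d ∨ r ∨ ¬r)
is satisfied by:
  {r: True, d: True}


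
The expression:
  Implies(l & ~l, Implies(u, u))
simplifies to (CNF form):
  True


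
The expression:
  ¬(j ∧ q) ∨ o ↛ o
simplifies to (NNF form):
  ¬j ∨ ¬q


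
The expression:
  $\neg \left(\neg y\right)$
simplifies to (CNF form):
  $y$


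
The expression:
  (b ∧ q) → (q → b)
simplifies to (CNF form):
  True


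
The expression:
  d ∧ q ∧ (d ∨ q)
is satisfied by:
  {d: True, q: True}


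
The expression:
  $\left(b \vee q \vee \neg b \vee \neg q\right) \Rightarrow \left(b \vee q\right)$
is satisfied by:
  {b: True, q: True}
  {b: True, q: False}
  {q: True, b: False}


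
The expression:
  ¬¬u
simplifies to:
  u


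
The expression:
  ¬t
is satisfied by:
  {t: False}


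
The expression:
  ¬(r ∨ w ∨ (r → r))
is never true.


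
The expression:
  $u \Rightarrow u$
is always true.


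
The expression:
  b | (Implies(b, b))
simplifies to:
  True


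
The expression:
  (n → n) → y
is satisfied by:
  {y: True}


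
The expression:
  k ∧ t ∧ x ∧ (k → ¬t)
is never true.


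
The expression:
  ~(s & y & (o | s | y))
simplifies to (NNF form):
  ~s | ~y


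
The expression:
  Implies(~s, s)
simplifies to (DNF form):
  s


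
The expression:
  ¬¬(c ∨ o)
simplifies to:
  c ∨ o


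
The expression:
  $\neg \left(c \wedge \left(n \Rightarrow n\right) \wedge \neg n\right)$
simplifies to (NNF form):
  $n \vee \neg c$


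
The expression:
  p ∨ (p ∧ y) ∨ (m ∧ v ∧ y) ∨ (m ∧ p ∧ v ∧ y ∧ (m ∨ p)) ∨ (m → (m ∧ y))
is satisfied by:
  {y: True, p: True, m: False}
  {y: True, m: False, p: False}
  {p: True, m: False, y: False}
  {p: False, m: False, y: False}
  {y: True, p: True, m: True}
  {y: True, m: True, p: False}
  {p: True, m: True, y: False}


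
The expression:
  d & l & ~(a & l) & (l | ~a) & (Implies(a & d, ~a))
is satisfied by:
  {d: True, l: True, a: False}


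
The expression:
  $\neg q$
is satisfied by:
  {q: False}


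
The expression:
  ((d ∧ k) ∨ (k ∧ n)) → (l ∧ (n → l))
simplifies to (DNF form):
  l ∨ (¬d ∧ ¬n) ∨ ¬k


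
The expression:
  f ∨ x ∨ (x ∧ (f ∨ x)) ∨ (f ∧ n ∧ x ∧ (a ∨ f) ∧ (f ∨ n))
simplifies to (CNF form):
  f ∨ x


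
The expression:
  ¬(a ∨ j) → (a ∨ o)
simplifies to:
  a ∨ j ∨ o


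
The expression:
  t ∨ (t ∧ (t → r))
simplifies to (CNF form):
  t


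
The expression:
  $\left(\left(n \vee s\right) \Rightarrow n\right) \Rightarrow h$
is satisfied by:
  {h: True, s: True, n: False}
  {h: True, n: False, s: False}
  {h: True, s: True, n: True}
  {h: True, n: True, s: False}
  {s: True, n: False, h: False}


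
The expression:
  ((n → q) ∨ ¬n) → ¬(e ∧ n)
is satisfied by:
  {e: False, q: False, n: False}
  {n: True, e: False, q: False}
  {q: True, e: False, n: False}
  {n: True, q: True, e: False}
  {e: True, n: False, q: False}
  {n: True, e: True, q: False}
  {q: True, e: True, n: False}


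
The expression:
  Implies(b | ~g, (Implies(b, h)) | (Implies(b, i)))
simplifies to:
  h | i | ~b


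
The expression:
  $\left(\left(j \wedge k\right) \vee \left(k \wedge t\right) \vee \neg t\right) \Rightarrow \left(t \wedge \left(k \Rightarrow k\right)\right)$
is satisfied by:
  {t: True}


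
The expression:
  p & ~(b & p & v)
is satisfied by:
  {p: True, v: False, b: False}
  {b: True, p: True, v: False}
  {v: True, p: True, b: False}


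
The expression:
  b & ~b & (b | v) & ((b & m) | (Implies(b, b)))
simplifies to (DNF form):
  False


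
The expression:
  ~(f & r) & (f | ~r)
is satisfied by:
  {r: False}


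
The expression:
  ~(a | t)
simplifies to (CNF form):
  ~a & ~t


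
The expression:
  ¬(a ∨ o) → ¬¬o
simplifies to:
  a ∨ o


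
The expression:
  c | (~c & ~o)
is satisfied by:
  {c: True, o: False}
  {o: False, c: False}
  {o: True, c: True}


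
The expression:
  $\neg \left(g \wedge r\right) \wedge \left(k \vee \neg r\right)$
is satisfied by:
  {k: True, r: False, g: False}
  {k: False, r: False, g: False}
  {g: True, k: True, r: False}
  {g: True, k: False, r: False}
  {r: True, k: True, g: False}


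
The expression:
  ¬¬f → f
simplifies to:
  True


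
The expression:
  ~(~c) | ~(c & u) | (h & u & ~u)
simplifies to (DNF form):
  True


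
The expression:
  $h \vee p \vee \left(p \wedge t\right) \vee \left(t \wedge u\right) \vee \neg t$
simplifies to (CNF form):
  $h \vee p \vee u \vee \neg t$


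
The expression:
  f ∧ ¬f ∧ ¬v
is never true.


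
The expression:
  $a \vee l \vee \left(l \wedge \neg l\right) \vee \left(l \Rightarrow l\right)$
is always true.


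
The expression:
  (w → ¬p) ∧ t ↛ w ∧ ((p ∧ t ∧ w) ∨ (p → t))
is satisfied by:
  {t: True, w: False}


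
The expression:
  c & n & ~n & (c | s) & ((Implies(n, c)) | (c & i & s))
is never true.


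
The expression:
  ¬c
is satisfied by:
  {c: False}


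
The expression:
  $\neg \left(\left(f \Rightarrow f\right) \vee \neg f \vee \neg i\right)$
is never true.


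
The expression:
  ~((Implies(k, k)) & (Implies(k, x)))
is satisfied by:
  {k: True, x: False}


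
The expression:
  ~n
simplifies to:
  ~n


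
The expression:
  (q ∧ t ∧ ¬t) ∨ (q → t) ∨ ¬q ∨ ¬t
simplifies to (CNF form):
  True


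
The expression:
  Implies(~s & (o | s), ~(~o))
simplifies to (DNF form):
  True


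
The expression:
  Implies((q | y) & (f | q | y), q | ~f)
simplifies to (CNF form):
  q | ~f | ~y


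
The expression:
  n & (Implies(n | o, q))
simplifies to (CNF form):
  n & q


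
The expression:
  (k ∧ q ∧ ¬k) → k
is always true.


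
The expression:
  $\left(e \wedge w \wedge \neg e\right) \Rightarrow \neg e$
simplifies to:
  $\text{True}$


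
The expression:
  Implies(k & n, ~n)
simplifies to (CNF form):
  ~k | ~n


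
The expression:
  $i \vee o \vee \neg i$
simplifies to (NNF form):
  $\text{True}$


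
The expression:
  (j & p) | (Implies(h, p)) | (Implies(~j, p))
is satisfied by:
  {p: True, j: True, h: False}
  {p: True, j: False, h: False}
  {j: True, p: False, h: False}
  {p: False, j: False, h: False}
  {h: True, p: True, j: True}
  {h: True, p: True, j: False}
  {h: True, j: True, p: False}


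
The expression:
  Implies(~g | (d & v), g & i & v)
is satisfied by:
  {i: True, g: True, v: False, d: False}
  {g: True, i: False, v: False, d: False}
  {i: True, d: True, g: True, v: False}
  {d: True, g: True, i: False, v: False}
  {i: True, v: True, g: True, d: False}
  {v: True, g: True, d: False, i: False}
  {i: True, d: True, v: True, g: True}


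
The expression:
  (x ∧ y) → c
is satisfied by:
  {c: True, y: False, x: False}
  {y: False, x: False, c: False}
  {c: True, x: True, y: False}
  {x: True, y: False, c: False}
  {c: True, y: True, x: False}
  {y: True, c: False, x: False}
  {c: True, x: True, y: True}


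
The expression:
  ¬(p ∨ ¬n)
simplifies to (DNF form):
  n ∧ ¬p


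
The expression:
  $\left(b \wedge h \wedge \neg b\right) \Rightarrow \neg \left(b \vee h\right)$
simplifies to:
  $\text{True}$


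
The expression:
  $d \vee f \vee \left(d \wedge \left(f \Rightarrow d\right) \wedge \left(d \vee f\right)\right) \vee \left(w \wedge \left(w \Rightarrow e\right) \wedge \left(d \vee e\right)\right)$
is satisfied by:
  {d: True, e: True, f: True, w: True}
  {d: True, e: True, f: True, w: False}
  {d: True, f: True, w: True, e: False}
  {d: True, f: True, w: False, e: False}
  {d: True, e: True, w: True, f: False}
  {d: True, e: True, w: False, f: False}
  {d: True, w: True, f: False, e: False}
  {d: True, w: False, f: False, e: False}
  {e: True, f: True, w: True, d: False}
  {e: True, f: True, w: False, d: False}
  {f: True, w: True, d: False, e: False}
  {f: True, d: False, w: False, e: False}
  {e: True, w: True, d: False, f: False}


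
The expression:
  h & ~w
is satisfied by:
  {h: True, w: False}


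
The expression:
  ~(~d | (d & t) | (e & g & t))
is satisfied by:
  {d: True, t: False}


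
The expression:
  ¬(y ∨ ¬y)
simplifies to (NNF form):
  False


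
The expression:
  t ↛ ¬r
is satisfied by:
  {t: True, r: True}


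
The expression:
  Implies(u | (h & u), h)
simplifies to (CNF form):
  h | ~u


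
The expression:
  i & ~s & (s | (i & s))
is never true.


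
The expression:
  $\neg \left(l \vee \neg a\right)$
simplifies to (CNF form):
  $a \wedge \neg l$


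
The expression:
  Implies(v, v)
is always true.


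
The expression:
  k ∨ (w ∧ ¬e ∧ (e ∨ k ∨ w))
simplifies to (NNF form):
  k ∨ (w ∧ ¬e)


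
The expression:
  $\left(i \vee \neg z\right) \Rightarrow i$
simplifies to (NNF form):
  $i \vee z$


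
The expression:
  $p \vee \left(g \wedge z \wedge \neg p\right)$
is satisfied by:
  {g: True, p: True, z: True}
  {g: True, p: True, z: False}
  {p: True, z: True, g: False}
  {p: True, z: False, g: False}
  {g: True, z: True, p: False}


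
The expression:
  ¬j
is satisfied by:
  {j: False}


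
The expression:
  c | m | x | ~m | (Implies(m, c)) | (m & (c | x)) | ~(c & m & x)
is always true.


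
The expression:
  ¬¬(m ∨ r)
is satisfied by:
  {r: True, m: True}
  {r: True, m: False}
  {m: True, r: False}


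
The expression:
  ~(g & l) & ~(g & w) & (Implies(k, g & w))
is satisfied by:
  {l: False, w: False, k: False, g: False}
  {w: True, g: False, l: False, k: False}
  {l: True, g: False, w: False, k: False}
  {w: True, l: True, g: False, k: False}
  {g: True, l: False, w: False, k: False}


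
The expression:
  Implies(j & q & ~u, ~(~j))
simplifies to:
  True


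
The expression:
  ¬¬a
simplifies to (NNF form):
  a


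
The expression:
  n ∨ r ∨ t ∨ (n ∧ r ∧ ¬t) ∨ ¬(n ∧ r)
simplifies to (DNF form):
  True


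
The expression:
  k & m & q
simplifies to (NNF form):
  k & m & q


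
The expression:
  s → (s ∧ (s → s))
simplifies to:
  True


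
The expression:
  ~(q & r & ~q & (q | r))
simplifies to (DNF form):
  True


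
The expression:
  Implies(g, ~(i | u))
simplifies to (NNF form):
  ~g | (~i & ~u)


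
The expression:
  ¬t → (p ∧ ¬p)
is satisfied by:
  {t: True}


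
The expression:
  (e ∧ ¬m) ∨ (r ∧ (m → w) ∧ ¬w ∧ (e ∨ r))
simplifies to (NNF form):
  ¬m ∧ (e ∨ r) ∧ (e ∨ ¬w)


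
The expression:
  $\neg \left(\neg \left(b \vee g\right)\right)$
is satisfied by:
  {b: True, g: True}
  {b: True, g: False}
  {g: True, b: False}


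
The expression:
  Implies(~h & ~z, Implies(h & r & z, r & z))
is always true.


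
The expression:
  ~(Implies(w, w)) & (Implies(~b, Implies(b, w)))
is never true.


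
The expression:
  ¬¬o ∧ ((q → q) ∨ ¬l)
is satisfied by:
  {o: True}


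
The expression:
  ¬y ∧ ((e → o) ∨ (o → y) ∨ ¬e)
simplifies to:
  ¬y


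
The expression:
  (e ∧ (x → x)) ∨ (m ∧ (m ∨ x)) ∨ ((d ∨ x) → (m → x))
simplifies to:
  True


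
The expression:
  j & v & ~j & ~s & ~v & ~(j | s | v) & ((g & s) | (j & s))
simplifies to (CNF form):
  False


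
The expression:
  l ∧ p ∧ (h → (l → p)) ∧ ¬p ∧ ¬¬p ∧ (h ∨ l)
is never true.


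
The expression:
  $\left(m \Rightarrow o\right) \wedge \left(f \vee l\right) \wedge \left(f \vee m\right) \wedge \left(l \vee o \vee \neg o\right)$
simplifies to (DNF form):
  $\left(f \wedge o\right) \vee \left(f \wedge \neg m\right) \vee \left(f \wedge l \wedge o\right) \vee \left(f \wedge l \wedge \neg m\right) \vee \left(f \wedge m \wedge o\right) \vee \left(f \wedge m \wedge \neg m\right) \vee \left(l \wedge m \wedge o\right) \vee \left(l \wedge m \wedge \neg m\right)$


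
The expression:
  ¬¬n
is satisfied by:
  {n: True}


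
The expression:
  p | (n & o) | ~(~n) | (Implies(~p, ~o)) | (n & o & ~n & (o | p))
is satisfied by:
  {n: True, p: True, o: False}
  {n: True, p: False, o: False}
  {p: True, n: False, o: False}
  {n: False, p: False, o: False}
  {n: True, o: True, p: True}
  {n: True, o: True, p: False}
  {o: True, p: True, n: False}


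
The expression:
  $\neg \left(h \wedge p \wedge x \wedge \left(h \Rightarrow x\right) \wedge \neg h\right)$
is always true.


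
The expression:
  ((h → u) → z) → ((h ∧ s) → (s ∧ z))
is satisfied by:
  {z: True, u: True, s: False, h: False}
  {z: True, s: False, u: False, h: False}
  {u: True, z: False, s: False, h: False}
  {z: False, s: False, u: False, h: False}
  {h: True, z: True, u: True, s: False}
  {h: True, z: True, s: False, u: False}
  {h: True, u: True, z: False, s: False}
  {h: True, z: False, s: False, u: False}
  {z: True, s: True, u: True, h: False}
  {z: True, s: True, h: False, u: False}
  {s: True, u: True, h: False, z: False}
  {s: True, h: False, u: False, z: False}
  {z: True, s: True, h: True, u: True}
  {z: True, s: True, h: True, u: False}
  {s: True, h: True, u: True, z: False}


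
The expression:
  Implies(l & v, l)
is always true.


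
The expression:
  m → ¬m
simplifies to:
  ¬m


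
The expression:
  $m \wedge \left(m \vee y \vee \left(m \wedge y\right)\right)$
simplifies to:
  $m$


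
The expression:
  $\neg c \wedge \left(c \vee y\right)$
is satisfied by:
  {y: True, c: False}


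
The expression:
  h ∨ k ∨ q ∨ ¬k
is always true.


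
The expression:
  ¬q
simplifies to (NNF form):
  ¬q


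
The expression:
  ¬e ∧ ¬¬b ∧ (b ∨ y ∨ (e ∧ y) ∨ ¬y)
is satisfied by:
  {b: True, e: False}


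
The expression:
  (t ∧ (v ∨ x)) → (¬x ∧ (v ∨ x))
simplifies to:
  ¬t ∨ ¬x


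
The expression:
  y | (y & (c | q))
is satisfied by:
  {y: True}


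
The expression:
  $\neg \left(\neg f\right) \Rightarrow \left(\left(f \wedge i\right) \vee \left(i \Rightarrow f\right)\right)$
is always true.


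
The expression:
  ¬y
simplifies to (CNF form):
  ¬y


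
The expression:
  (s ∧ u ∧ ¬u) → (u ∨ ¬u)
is always true.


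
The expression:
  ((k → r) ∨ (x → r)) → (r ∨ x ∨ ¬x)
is always true.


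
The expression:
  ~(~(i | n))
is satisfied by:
  {i: True, n: True}
  {i: True, n: False}
  {n: True, i: False}


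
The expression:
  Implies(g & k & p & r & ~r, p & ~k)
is always true.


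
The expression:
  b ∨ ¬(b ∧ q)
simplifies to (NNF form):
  True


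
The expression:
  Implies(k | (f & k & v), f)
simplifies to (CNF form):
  f | ~k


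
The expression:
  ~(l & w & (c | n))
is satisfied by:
  {n: False, l: False, w: False, c: False}
  {c: True, n: False, l: False, w: False}
  {n: True, c: False, l: False, w: False}
  {c: True, n: True, l: False, w: False}
  {w: True, c: False, n: False, l: False}
  {w: True, c: True, n: False, l: False}
  {w: True, n: True, c: False, l: False}
  {w: True, c: True, n: True, l: False}
  {l: True, w: False, n: False, c: False}
  {l: True, c: True, w: False, n: False}
  {l: True, n: True, w: False, c: False}
  {c: True, l: True, n: True, w: False}
  {l: True, w: True, c: False, n: False}


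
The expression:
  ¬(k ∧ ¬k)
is always true.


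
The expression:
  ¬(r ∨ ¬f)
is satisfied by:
  {f: True, r: False}


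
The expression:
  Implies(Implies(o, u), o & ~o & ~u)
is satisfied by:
  {o: True, u: False}


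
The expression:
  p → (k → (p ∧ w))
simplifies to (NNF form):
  w ∨ ¬k ∨ ¬p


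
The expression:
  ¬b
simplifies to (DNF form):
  ¬b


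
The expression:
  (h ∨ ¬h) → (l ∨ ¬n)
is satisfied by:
  {l: True, n: False}
  {n: False, l: False}
  {n: True, l: True}


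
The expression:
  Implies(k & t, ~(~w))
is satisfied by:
  {w: True, k: False, t: False}
  {k: False, t: False, w: False}
  {w: True, t: True, k: False}
  {t: True, k: False, w: False}
  {w: True, k: True, t: False}
  {k: True, w: False, t: False}
  {w: True, t: True, k: True}


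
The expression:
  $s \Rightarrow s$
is always true.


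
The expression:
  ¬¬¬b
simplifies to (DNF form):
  ¬b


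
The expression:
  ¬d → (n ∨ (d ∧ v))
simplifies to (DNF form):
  d ∨ n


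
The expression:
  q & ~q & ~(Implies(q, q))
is never true.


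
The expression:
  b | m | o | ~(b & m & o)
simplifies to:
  True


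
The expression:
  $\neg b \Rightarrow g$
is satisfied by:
  {b: True, g: True}
  {b: True, g: False}
  {g: True, b: False}


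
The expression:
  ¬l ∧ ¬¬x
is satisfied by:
  {x: True, l: False}


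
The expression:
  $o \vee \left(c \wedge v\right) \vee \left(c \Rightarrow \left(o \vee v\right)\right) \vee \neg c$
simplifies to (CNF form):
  $o \vee v \vee \neg c$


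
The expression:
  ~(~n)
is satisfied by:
  {n: True}


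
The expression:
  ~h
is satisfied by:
  {h: False}


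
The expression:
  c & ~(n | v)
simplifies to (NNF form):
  c & ~n & ~v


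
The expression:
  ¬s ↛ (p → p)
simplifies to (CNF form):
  False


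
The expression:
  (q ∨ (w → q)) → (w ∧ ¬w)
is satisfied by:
  {w: True, q: False}


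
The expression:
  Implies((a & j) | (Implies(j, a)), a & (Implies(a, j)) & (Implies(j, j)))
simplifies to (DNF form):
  j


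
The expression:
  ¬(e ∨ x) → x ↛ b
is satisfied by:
  {x: True, e: True}
  {x: True, e: False}
  {e: True, x: False}


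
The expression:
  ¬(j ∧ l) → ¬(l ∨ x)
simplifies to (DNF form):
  (j ∧ l) ∨ (¬l ∧ ¬x)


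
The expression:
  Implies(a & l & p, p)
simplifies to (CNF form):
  True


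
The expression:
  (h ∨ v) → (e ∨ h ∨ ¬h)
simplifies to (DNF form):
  True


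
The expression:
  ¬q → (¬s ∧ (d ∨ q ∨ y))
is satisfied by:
  {d: True, q: True, y: True, s: False}
  {d: True, q: True, y: False, s: False}
  {q: True, y: True, s: False, d: False}
  {q: True, y: False, s: False, d: False}
  {d: True, q: True, s: True, y: True}
  {d: True, q: True, s: True, y: False}
  {q: True, s: True, y: True, d: False}
  {q: True, s: True, y: False, d: False}
  {d: True, s: False, y: True, q: False}
  {d: True, s: False, y: False, q: False}
  {y: True, q: False, s: False, d: False}


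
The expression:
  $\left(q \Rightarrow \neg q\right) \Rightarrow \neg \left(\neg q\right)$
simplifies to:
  $q$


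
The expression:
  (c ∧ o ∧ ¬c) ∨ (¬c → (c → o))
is always true.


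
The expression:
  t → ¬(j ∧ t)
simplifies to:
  ¬j ∨ ¬t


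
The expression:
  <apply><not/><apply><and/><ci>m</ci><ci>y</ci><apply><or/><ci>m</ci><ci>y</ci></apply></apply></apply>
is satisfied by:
  {m: False, y: False}
  {y: True, m: False}
  {m: True, y: False}


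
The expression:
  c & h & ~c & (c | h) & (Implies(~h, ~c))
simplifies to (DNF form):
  False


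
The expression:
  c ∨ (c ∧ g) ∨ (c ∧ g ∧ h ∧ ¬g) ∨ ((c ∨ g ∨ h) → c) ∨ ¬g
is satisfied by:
  {c: True, g: False}
  {g: False, c: False}
  {g: True, c: True}


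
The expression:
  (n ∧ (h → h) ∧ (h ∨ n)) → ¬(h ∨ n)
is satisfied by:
  {n: False}


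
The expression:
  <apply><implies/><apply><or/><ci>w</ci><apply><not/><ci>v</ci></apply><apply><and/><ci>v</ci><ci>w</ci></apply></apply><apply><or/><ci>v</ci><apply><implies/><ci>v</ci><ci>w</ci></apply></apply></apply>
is always true.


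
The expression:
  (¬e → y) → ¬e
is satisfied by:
  {e: False}


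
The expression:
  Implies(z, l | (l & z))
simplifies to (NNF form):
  l | ~z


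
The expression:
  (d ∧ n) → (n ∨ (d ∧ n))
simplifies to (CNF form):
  True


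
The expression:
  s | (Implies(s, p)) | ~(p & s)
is always true.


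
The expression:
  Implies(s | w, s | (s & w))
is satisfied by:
  {s: True, w: False}
  {w: False, s: False}
  {w: True, s: True}


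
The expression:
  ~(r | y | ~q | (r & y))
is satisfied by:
  {q: True, y: False, r: False}


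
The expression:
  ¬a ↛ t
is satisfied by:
  {t: True, a: False}
  {a: False, t: False}
  {a: True, t: True}


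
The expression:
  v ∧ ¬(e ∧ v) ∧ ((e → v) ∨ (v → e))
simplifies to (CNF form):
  v ∧ ¬e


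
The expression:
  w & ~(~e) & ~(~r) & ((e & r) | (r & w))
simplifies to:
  e & r & w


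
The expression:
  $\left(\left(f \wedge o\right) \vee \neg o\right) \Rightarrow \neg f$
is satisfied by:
  {f: False}


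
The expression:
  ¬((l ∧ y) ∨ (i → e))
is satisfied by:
  {i: True, e: False, l: False, y: False}
  {i: True, y: True, e: False, l: False}
  {i: True, l: True, e: False, y: False}


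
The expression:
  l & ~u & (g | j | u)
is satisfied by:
  {g: True, j: True, l: True, u: False}
  {g: True, l: True, u: False, j: False}
  {j: True, l: True, u: False, g: False}


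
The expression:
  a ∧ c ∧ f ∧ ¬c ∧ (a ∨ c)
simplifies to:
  False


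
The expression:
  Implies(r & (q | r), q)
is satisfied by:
  {q: True, r: False}
  {r: False, q: False}
  {r: True, q: True}


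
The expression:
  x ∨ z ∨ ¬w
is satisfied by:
  {x: True, z: True, w: False}
  {x: True, w: False, z: False}
  {z: True, w: False, x: False}
  {z: False, w: False, x: False}
  {x: True, z: True, w: True}
  {x: True, w: True, z: False}
  {z: True, w: True, x: False}


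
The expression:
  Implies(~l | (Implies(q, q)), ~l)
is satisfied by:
  {l: False}


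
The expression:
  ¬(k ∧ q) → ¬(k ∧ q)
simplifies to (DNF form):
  True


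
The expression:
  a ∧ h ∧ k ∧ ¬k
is never true.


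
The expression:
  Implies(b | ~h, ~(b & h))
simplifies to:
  ~b | ~h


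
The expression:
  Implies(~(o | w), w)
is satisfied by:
  {o: True, w: True}
  {o: True, w: False}
  {w: True, o: False}


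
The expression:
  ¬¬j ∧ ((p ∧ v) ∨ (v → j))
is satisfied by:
  {j: True}


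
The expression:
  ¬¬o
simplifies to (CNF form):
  o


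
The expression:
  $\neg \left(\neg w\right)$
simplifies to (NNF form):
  $w$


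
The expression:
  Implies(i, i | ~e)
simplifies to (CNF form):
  True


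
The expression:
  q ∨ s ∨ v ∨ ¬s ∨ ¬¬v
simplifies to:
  True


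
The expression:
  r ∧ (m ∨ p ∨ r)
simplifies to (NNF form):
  r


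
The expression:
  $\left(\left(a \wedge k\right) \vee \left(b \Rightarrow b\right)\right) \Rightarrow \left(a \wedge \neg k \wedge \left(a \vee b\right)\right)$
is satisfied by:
  {a: True, k: False}


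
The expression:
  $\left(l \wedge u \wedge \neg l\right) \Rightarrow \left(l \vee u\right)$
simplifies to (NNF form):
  $\text{True}$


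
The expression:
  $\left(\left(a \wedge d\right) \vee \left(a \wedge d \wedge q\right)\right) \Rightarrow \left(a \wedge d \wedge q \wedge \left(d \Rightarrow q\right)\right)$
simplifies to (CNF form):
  $q \vee \neg a \vee \neg d$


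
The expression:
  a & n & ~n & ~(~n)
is never true.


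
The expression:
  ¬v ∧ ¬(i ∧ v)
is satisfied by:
  {v: False}


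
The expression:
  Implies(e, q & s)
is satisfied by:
  {s: True, q: True, e: False}
  {s: True, q: False, e: False}
  {q: True, s: False, e: False}
  {s: False, q: False, e: False}
  {e: True, s: True, q: True}


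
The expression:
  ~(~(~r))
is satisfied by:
  {r: False}


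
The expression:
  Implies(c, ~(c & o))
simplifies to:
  ~c | ~o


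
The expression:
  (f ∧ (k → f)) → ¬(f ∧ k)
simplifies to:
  ¬f ∨ ¬k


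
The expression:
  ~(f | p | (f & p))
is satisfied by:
  {p: False, f: False}


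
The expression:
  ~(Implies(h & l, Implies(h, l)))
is never true.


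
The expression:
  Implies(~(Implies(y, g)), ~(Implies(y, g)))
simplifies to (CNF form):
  True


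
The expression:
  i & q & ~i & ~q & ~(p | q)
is never true.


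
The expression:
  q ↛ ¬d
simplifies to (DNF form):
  d ∧ q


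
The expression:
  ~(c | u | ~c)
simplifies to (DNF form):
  False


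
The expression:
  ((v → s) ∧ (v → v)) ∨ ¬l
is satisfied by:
  {s: True, l: False, v: False}
  {l: False, v: False, s: False}
  {s: True, v: True, l: False}
  {v: True, l: False, s: False}
  {s: True, l: True, v: False}
  {l: True, s: False, v: False}
  {s: True, v: True, l: True}


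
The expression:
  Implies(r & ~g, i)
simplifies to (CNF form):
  g | i | ~r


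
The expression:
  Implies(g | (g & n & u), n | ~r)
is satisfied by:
  {n: True, g: False, r: False}
  {g: False, r: False, n: False}
  {r: True, n: True, g: False}
  {r: True, g: False, n: False}
  {n: True, g: True, r: False}
  {g: True, n: False, r: False}
  {r: True, g: True, n: True}


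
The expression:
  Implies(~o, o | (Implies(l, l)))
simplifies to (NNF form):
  True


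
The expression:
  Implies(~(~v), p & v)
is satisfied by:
  {p: True, v: False}
  {v: False, p: False}
  {v: True, p: True}


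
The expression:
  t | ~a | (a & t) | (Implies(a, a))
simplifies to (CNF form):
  True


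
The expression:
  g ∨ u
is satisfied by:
  {g: True, u: True}
  {g: True, u: False}
  {u: True, g: False}


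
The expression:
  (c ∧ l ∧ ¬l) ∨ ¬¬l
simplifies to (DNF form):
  l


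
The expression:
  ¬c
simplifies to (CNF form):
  ¬c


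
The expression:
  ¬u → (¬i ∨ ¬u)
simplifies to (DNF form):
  True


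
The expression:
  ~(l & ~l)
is always true.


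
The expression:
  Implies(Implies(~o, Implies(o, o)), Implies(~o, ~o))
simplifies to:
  True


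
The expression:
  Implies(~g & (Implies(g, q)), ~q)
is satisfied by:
  {g: True, q: False}
  {q: False, g: False}
  {q: True, g: True}


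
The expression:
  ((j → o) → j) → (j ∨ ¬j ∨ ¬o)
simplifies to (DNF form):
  True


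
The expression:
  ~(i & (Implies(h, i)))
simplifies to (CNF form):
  ~i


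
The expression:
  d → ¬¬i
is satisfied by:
  {i: True, d: False}
  {d: False, i: False}
  {d: True, i: True}


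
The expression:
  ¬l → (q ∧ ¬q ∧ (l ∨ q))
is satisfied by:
  {l: True}


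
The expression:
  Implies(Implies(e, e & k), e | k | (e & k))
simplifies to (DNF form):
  e | k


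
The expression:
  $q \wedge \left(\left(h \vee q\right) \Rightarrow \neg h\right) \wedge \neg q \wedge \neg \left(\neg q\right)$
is never true.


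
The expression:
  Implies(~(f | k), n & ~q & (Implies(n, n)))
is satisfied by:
  {n: True, k: True, f: True, q: False}
  {k: True, f: True, q: False, n: False}
  {n: True, k: True, f: True, q: True}
  {k: True, f: True, q: True, n: False}
  {k: True, n: True, q: False, f: False}
  {k: True, q: False, f: False, n: False}
  {k: True, n: True, q: True, f: False}
  {k: True, q: True, f: False, n: False}
  {n: True, f: True, q: False, k: False}
  {f: True, n: False, q: False, k: False}
  {n: True, f: True, q: True, k: False}
  {f: True, q: True, n: False, k: False}
  {n: True, q: False, f: False, k: False}


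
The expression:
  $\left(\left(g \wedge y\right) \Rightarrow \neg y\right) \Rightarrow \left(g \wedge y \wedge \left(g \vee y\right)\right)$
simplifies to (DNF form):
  $g \wedge y$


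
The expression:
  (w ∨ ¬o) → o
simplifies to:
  o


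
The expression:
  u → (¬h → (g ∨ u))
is always true.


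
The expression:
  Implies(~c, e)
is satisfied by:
  {c: True, e: True}
  {c: True, e: False}
  {e: True, c: False}


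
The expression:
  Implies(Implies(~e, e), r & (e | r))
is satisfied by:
  {r: True, e: False}
  {e: False, r: False}
  {e: True, r: True}


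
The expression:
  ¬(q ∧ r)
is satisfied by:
  {q: False, r: False}
  {r: True, q: False}
  {q: True, r: False}


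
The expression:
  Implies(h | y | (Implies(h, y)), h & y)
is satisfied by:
  {h: True, y: True}


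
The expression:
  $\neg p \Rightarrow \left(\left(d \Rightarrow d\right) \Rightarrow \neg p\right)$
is always true.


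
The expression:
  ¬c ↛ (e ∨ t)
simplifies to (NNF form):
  ¬c ∧ ¬e ∧ ¬t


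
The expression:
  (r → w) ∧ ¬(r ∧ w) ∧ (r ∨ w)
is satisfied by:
  {w: True, r: False}


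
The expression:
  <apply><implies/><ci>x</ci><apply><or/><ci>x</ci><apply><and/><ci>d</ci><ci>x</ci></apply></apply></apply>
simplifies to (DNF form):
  <true/>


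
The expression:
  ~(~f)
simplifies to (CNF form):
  f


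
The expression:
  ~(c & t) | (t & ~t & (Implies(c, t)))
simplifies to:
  ~c | ~t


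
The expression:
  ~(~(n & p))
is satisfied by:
  {p: True, n: True}


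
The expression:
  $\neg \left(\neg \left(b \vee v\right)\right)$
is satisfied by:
  {b: True, v: True}
  {b: True, v: False}
  {v: True, b: False}


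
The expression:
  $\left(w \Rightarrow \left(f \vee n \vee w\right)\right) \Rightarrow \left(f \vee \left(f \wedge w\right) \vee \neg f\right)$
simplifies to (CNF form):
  $\text{True}$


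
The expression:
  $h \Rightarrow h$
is always true.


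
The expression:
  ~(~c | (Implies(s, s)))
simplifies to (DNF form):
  False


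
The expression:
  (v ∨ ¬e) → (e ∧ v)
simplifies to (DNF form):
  e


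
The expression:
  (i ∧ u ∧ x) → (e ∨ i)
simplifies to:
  True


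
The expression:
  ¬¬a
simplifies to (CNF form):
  a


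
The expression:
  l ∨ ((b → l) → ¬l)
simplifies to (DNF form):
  True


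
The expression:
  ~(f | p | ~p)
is never true.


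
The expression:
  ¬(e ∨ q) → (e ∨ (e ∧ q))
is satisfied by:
  {q: True, e: True}
  {q: True, e: False}
  {e: True, q: False}


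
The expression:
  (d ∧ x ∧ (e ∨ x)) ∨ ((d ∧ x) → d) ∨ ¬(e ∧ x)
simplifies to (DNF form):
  True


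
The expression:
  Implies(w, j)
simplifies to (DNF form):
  j | ~w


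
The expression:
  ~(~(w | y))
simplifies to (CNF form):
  w | y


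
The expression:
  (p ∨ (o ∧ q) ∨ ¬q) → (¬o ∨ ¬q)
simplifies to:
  ¬o ∨ ¬q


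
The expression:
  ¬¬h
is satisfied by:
  {h: True}


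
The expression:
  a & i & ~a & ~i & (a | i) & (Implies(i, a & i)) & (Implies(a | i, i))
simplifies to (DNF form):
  False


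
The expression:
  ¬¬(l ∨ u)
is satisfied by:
  {l: True, u: True}
  {l: True, u: False}
  {u: True, l: False}


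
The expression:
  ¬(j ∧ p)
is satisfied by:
  {p: False, j: False}
  {j: True, p: False}
  {p: True, j: False}


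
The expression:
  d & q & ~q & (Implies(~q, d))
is never true.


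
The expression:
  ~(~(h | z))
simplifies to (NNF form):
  h | z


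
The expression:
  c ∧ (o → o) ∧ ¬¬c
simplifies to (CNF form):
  c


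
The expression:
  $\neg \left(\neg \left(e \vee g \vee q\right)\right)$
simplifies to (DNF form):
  $e \vee g \vee q$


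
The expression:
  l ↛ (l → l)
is never true.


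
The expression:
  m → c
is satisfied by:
  {c: True, m: False}
  {m: False, c: False}
  {m: True, c: True}


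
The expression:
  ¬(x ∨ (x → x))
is never true.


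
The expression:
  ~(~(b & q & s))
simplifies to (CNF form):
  b & q & s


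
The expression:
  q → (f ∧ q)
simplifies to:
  f ∨ ¬q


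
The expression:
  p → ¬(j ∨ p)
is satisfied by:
  {p: False}


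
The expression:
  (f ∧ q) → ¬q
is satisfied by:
  {q: False, f: False}
  {f: True, q: False}
  {q: True, f: False}


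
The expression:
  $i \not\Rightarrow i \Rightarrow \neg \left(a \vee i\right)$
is always true.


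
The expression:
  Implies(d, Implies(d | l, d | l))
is always true.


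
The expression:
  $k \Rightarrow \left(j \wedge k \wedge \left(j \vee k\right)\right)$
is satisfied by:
  {j: True, k: False}
  {k: False, j: False}
  {k: True, j: True}


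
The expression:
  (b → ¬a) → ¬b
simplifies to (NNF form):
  a ∨ ¬b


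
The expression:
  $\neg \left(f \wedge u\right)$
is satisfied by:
  {u: False, f: False}
  {f: True, u: False}
  {u: True, f: False}


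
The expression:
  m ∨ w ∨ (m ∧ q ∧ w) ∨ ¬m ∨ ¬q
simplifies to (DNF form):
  True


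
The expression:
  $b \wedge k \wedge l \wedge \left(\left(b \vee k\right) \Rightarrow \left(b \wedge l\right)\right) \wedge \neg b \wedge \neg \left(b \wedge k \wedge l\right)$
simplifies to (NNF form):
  $\text{False}$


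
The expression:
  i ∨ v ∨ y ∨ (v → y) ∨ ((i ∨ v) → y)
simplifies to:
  True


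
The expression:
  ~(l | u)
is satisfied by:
  {u: False, l: False}


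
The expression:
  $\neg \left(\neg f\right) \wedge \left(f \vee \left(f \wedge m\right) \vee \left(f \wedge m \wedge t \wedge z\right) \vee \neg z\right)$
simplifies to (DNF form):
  $f$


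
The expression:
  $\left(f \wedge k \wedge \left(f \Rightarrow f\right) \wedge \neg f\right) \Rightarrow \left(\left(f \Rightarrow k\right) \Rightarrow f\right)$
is always true.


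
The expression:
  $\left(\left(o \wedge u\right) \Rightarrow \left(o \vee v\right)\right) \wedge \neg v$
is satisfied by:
  {v: False}


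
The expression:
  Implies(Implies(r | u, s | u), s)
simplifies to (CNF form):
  (r | s) & (s | ~u)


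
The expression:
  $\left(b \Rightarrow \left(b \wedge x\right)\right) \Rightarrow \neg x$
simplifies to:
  $\neg x$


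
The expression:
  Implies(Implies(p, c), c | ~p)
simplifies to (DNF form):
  True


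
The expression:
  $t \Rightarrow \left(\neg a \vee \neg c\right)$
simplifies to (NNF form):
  $\neg a \vee \neg c \vee \neg t$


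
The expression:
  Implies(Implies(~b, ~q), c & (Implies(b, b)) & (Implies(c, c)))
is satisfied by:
  {c: True, q: True, b: False}
  {c: True, q: False, b: False}
  {b: True, c: True, q: True}
  {b: True, c: True, q: False}
  {q: True, b: False, c: False}


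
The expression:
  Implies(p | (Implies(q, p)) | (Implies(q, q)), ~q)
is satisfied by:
  {q: False}


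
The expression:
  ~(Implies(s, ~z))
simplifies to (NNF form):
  s & z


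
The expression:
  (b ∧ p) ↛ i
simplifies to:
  b ∧ p ∧ ¬i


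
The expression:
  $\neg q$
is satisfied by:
  {q: False}


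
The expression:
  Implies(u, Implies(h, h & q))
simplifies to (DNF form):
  q | ~h | ~u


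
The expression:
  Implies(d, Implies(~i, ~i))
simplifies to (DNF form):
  True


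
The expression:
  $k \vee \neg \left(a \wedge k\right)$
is always true.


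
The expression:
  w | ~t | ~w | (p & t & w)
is always true.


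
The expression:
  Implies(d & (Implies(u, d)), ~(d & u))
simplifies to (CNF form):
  ~d | ~u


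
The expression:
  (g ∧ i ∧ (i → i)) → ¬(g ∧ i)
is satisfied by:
  {g: False, i: False}
  {i: True, g: False}
  {g: True, i: False}


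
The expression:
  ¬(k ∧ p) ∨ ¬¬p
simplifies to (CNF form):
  True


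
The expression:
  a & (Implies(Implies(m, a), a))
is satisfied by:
  {a: True}


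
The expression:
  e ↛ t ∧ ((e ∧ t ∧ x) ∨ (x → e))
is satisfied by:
  {e: True, t: False}


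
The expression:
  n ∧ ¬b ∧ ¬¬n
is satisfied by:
  {n: True, b: False}


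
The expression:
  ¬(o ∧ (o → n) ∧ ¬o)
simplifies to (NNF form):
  True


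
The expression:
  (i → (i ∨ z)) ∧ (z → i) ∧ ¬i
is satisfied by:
  {i: False, z: False}


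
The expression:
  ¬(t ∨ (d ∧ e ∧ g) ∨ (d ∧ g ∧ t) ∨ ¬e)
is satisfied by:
  {e: True, g: False, d: False, t: False}
  {e: True, d: True, g: False, t: False}
  {e: True, g: True, d: False, t: False}


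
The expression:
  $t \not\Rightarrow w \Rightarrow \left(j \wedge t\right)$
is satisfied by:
  {w: True, j: True, t: False}
  {w: True, j: False, t: False}
  {j: True, w: False, t: False}
  {w: False, j: False, t: False}
  {t: True, w: True, j: True}
  {t: True, w: True, j: False}
  {t: True, j: True, w: False}


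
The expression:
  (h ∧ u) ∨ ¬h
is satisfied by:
  {u: True, h: False}
  {h: False, u: False}
  {h: True, u: True}


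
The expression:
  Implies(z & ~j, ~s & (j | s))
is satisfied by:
  {j: True, z: False}
  {z: False, j: False}
  {z: True, j: True}


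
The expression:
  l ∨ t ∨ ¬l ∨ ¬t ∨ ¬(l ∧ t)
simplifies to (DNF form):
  True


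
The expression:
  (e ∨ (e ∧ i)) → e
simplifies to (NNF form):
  True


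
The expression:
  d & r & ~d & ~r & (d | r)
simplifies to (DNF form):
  False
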